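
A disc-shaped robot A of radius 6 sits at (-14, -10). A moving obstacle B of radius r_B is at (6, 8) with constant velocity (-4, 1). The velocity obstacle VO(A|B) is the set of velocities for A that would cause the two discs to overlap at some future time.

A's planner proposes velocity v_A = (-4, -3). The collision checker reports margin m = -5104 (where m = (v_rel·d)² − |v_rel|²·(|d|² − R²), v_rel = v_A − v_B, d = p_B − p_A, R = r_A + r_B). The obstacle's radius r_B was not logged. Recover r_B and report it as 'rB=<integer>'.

m = -5104
d = (20, 18);  v_rel = (0, -4),  |v_rel|² = 16
v_rel×d = (0)·(18) − (-4)·(20) = 80
since m = R²·16 − 80²:  R² = (6400 + -5104) / 16 = 81
R = √81 = 9  ⇒  r_B = 9 − 6 = 3

rB=3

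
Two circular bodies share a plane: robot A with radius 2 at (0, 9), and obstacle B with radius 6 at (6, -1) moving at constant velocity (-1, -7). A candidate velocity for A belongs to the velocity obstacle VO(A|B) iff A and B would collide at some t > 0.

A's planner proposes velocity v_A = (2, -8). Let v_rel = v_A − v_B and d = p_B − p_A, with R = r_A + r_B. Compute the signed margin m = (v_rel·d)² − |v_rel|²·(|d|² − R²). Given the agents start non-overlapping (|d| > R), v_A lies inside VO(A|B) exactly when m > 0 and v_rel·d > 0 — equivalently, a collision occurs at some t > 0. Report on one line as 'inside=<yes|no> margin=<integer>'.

d = (6, -10),  |d|² = 136;  R = 2+6 = 8,  c = 136−8² = 72
v_rel = (3, -1),  |v_rel|² = 10;  v_rel·d = (3)·(6) + (-1)·(-10) = 28
10·t² − 56·t + 72 = 0  ⇒  m = 28² − 10·72 = 64
m = 64 > 0,  v_rel·d = 28 > 0  ⇒  inside

inside=yes margin=64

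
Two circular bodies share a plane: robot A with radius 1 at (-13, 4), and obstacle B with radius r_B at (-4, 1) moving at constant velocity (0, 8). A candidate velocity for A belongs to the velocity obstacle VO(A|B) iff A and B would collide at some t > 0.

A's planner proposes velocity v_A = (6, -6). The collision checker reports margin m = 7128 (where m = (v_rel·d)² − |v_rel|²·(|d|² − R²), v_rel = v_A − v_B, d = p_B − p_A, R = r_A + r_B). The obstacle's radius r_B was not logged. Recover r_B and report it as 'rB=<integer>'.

m = 7128
d = (9, -3);  v_rel = (6, -14),  |v_rel|² = 232
v_rel×d = (6)·(-3) − (-14)·(9) = 108
since m = R²·232 − 108²:  R² = (11664 + 7128) / 232 = 81
R = √81 = 9  ⇒  r_B = 9 − 1 = 8

rB=8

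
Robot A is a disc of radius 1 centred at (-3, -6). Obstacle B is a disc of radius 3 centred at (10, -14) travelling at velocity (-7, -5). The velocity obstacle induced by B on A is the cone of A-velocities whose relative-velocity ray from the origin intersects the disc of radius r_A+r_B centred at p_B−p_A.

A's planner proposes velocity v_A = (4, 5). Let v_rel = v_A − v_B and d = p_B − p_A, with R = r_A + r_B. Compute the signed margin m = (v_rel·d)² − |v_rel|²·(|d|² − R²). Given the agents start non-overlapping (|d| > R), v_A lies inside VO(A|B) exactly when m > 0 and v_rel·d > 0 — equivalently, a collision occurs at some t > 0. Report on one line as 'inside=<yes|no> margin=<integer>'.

d = (13, -8),  |d|² = 233;  R = 1+3 = 4,  c = 233−4² = 217
v_rel = (11, 10),  |v_rel|² = 221;  v_rel·d = (11)·(13) + (10)·(-8) = 63
221·t² − 126·t + 217 = 0  ⇒  m = 63² − 221·217 = -43988
m = -43988 < 0,  v_rel·d = 63 > 0  ⇒  outside

inside=no margin=-43988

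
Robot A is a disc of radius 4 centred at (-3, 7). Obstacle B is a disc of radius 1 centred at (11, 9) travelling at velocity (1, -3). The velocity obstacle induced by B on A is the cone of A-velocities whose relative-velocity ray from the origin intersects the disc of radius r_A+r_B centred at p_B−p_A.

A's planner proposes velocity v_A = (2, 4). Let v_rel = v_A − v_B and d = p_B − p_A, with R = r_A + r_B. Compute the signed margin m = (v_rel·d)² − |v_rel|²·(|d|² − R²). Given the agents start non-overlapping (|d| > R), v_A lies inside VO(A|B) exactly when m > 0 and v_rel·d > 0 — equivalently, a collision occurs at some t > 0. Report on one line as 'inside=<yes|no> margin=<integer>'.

d = (14, 2),  |d|² = 200;  R = 4+1 = 5,  c = 200−5² = 175
v_rel = (1, 7),  |v_rel|² = 50;  v_rel·d = (1)·(14) + (7)·(2) = 28
50·t² − 56·t + 175 = 0  ⇒  m = 28² − 50·175 = -7966
m = -7966 < 0,  v_rel·d = 28 > 0  ⇒  outside

inside=no margin=-7966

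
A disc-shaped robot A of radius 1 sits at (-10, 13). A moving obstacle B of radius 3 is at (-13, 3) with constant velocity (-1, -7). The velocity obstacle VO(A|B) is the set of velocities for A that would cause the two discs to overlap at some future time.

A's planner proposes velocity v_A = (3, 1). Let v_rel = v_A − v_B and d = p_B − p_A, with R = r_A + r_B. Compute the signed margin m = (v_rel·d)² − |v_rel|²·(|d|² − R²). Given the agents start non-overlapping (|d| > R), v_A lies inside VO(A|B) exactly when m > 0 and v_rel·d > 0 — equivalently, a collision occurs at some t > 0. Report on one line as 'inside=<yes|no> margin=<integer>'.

d = (-3, -10),  |d|² = 109;  R = 1+3 = 4,  c = 109−4² = 93
v_rel = (4, 8),  |v_rel|² = 80;  v_rel·d = (4)·(-3) + (8)·(-10) = -92
80·t² + 184·t + 93 = 0  ⇒  m = (-92)² − 80·93 = 1024
m = 1024 > 0,  v_rel·d = -92 < 0  ⇒  outside

inside=no margin=1024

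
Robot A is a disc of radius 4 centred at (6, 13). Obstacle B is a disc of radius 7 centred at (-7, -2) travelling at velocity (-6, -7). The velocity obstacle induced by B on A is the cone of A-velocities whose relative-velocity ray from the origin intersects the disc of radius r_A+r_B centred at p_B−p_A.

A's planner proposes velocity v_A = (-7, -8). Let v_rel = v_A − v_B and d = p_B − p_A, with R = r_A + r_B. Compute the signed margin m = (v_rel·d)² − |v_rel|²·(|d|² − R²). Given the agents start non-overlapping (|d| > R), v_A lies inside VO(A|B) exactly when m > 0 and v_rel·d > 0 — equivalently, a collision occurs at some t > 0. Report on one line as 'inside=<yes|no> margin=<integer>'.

d = (-13, -15),  |d|² = 394;  R = 4+7 = 11,  c = 394−11² = 273
v_rel = (-1, -1),  |v_rel|² = 2;  v_rel·d = (-1)·(-13) + (-1)·(-15) = 28
2·t² − 56·t + 273 = 0  ⇒  m = 28² − 2·273 = 238
m = 238 > 0,  v_rel·d = 28 > 0  ⇒  inside

inside=yes margin=238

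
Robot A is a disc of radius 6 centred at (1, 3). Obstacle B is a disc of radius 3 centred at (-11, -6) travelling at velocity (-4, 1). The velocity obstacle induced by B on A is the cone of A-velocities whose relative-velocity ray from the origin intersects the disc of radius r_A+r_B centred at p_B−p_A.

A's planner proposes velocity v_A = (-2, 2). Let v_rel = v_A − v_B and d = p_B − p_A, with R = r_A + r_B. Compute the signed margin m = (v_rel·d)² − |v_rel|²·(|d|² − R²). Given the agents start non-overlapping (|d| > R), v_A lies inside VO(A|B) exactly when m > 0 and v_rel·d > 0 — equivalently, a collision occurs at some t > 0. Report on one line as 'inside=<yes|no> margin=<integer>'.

d = (-12, -9),  |d|² = 225;  R = 6+3 = 9,  c = 225−9² = 144
v_rel = (2, 1),  |v_rel|² = 5;  v_rel·d = (2)·(-12) + (1)·(-9) = -33
5·t² + 66·t + 144 = 0  ⇒  m = (-33)² − 5·144 = 369
m = 369 > 0,  v_rel·d = -33 < 0  ⇒  outside

inside=no margin=369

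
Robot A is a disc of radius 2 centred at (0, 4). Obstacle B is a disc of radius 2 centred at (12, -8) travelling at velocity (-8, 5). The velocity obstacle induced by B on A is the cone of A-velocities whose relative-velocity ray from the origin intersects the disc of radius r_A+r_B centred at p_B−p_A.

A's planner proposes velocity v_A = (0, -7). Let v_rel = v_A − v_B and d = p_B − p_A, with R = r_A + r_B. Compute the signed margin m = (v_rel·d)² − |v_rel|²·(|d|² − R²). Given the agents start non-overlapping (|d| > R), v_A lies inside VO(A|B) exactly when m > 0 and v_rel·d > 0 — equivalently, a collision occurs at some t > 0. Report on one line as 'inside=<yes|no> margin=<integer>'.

d = (12, -12),  |d|² = 288;  R = 2+2 = 4,  c = 288−4² = 272
v_rel = (8, -12),  |v_rel|² = 208;  v_rel·d = (8)·(12) + (-12)·(-12) = 240
208·t² − 480·t + 272 = 0  ⇒  m = 240² − 208·272 = 1024
m = 1024 > 0,  v_rel·d = 240 > 0  ⇒  inside

inside=yes margin=1024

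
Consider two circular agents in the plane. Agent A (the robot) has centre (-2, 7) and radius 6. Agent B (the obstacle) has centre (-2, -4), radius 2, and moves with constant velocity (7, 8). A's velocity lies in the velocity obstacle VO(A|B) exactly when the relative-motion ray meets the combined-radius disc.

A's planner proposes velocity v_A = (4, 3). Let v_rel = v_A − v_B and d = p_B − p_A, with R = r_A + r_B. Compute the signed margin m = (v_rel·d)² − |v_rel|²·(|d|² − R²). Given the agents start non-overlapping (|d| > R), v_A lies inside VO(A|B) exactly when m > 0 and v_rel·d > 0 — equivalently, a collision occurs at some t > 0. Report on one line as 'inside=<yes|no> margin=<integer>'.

d = (0, -11),  |d|² = 121;  R = 6+2 = 8,  c = 121−8² = 57
v_rel = (-3, -5),  |v_rel|² = 34;  v_rel·d = (-3)·(0) + (-5)·(-11) = 55
34·t² − 110·t + 57 = 0  ⇒  m = 55² − 34·57 = 1087
m = 1087 > 0,  v_rel·d = 55 > 0  ⇒  inside

inside=yes margin=1087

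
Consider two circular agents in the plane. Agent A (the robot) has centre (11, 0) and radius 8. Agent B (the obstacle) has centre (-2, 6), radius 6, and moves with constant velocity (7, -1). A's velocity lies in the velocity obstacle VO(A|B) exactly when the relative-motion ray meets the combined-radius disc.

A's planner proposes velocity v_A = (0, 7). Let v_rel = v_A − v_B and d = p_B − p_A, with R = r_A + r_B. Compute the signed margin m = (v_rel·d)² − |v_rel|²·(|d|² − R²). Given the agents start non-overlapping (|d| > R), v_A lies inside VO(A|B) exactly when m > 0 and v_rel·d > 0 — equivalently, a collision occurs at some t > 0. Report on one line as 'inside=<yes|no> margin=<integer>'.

d = (-13, 6),  |d|² = 205;  R = 8+6 = 14,  c = 205−14² = 9
v_rel = (-7, 8),  |v_rel|² = 113;  v_rel·d = (-7)·(-13) + (8)·(6) = 139
113·t² − 278·t + 9 = 0  ⇒  m = 139² − 113·9 = 18304
m = 18304 > 0,  v_rel·d = 139 > 0  ⇒  inside

inside=yes margin=18304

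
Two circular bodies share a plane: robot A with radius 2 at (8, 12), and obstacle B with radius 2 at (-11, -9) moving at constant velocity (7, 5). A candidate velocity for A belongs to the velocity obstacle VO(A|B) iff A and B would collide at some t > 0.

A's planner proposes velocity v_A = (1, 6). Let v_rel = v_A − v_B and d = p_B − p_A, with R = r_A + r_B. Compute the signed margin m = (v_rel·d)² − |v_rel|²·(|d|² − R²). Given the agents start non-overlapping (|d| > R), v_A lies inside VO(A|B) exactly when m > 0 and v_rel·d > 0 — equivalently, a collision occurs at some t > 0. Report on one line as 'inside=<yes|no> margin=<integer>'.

d = (-19, -21),  |d|² = 802;  R = 2+2 = 4,  c = 802−4² = 786
v_rel = (-6, 1),  |v_rel|² = 37;  v_rel·d = (-6)·(-19) + (1)·(-21) = 93
37·t² − 186·t + 786 = 0  ⇒  m = 93² − 37·786 = -20433
m = -20433 < 0,  v_rel·d = 93 > 0  ⇒  outside

inside=no margin=-20433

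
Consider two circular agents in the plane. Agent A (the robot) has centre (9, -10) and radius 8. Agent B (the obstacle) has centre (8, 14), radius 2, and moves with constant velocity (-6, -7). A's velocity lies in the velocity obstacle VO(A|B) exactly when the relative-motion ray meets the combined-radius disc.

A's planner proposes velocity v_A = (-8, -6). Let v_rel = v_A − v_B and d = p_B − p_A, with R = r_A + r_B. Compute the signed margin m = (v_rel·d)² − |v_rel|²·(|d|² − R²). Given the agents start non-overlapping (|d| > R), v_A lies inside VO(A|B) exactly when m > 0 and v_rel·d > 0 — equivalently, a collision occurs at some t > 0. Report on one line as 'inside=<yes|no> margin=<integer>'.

d = (-1, 24),  |d|² = 577;  R = 8+2 = 10,  c = 577−10² = 477
v_rel = (-2, 1),  |v_rel|² = 5;  v_rel·d = (-2)·(-1) + (1)·(24) = 26
5·t² − 52·t + 477 = 0  ⇒  m = 26² − 5·477 = -1709
m = -1709 < 0,  v_rel·d = 26 > 0  ⇒  outside

inside=no margin=-1709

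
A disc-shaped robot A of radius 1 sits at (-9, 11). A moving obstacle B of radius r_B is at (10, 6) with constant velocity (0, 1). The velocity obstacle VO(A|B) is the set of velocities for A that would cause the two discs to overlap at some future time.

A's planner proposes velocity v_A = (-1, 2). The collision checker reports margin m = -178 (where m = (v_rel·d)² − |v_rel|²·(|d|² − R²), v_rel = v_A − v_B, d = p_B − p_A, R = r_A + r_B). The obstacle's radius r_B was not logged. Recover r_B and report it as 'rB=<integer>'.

m = -178
d = (19, -5);  v_rel = (-1, 1),  |v_rel|² = 2
v_rel×d = (-1)·(-5) − (1)·(19) = -14
since m = R²·2 − (-14)²:  R² = (196 + -178) / 2 = 9
R = √9 = 3  ⇒  r_B = 3 − 1 = 2

rB=2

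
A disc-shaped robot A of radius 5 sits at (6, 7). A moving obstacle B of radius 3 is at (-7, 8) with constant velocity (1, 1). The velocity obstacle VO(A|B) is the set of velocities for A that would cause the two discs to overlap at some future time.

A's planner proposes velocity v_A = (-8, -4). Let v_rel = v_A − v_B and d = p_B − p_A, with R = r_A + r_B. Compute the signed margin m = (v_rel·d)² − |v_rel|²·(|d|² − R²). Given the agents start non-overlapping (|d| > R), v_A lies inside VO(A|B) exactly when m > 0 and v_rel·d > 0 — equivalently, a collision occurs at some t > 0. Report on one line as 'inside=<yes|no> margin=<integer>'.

d = (-13, 1),  |d|² = 170;  R = 5+3 = 8,  c = 170−8² = 106
v_rel = (-9, -5),  |v_rel|² = 106;  v_rel·d = (-9)·(-13) + (-5)·(1) = 112
106·t² − 224·t + 106 = 0  ⇒  m = 112² − 106·106 = 1308
m = 1308 > 0,  v_rel·d = 112 > 0  ⇒  inside

inside=yes margin=1308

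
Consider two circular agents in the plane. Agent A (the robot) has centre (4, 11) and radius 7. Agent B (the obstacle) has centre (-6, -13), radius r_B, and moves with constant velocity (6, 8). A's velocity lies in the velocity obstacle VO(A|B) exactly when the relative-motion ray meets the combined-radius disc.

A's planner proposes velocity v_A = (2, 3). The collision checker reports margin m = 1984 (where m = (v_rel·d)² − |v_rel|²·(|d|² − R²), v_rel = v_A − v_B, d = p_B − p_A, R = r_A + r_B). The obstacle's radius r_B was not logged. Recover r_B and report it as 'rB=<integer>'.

m = 1984
d = (-10, -24);  v_rel = (-4, -5),  |v_rel|² = 41
v_rel×d = (-4)·(-24) − (-5)·(-10) = 46
since m = R²·41 − 46²:  R² = (2116 + 1984) / 41 = 100
R = √100 = 10  ⇒  r_B = 10 − 7 = 3

rB=3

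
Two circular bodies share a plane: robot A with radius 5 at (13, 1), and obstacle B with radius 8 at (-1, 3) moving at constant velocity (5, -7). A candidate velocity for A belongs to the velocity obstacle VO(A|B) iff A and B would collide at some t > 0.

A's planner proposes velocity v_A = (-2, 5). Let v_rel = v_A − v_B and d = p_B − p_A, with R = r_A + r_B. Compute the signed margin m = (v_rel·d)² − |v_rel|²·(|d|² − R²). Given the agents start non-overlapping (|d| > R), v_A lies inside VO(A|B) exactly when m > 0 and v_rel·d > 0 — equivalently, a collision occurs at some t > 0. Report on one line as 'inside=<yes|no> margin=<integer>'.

d = (-14, 2),  |d|² = 200;  R = 5+8 = 13,  c = 200−13² = 31
v_rel = (-7, 12),  |v_rel|² = 193;  v_rel·d = (-7)·(-14) + (12)·(2) = 122
193·t² − 244·t + 31 = 0  ⇒  m = 122² − 193·31 = 8901
m = 8901 > 0,  v_rel·d = 122 > 0  ⇒  inside

inside=yes margin=8901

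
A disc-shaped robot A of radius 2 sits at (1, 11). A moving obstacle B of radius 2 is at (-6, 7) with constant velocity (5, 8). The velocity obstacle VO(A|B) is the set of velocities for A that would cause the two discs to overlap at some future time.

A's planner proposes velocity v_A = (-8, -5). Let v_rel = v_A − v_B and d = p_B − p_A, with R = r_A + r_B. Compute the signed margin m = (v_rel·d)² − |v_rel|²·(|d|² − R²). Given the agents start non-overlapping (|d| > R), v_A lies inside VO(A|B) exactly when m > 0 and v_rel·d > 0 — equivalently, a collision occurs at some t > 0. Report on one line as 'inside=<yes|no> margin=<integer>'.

d = (-7, -4),  |d|² = 65;  R = 2+2 = 4,  c = 65−4² = 49
v_rel = (-13, -13),  |v_rel|² = 338;  v_rel·d = (-13)·(-7) + (-13)·(-4) = 143
338·t² − 286·t + 49 = 0  ⇒  m = 143² − 338·49 = 3887
m = 3887 > 0,  v_rel·d = 143 > 0  ⇒  inside

inside=yes margin=3887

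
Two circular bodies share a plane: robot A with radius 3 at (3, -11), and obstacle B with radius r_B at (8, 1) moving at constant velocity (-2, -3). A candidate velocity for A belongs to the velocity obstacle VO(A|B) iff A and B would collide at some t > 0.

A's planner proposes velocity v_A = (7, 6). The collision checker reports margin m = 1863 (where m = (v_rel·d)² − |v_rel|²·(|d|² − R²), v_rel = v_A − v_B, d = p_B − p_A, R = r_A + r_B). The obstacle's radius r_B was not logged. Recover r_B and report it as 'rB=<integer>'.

m = 1863
d = (5, 12);  v_rel = (9, 9),  |v_rel|² = 162
v_rel×d = (9)·(12) − (9)·(5) = 63
since m = R²·162 − 63²:  R² = (3969 + 1863) / 162 = 36
R = √36 = 6  ⇒  r_B = 6 − 3 = 3

rB=3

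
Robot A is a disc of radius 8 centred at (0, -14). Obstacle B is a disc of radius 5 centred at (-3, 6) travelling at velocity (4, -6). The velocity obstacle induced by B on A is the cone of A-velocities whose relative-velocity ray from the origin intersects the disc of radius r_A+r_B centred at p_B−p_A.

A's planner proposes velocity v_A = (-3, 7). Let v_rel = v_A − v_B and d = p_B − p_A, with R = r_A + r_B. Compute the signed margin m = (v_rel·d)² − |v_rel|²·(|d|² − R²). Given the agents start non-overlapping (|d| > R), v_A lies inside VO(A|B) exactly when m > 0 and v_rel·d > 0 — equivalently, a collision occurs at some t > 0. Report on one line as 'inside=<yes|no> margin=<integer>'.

d = (-3, 20),  |d|² = 409;  R = 8+5 = 13,  c = 409−13² = 240
v_rel = (-7, 13),  |v_rel|² = 218;  v_rel·d = (-7)·(-3) + (13)·(20) = 281
218·t² − 562·t + 240 = 0  ⇒  m = 281² − 218·240 = 26641
m = 26641 > 0,  v_rel·d = 281 > 0  ⇒  inside

inside=yes margin=26641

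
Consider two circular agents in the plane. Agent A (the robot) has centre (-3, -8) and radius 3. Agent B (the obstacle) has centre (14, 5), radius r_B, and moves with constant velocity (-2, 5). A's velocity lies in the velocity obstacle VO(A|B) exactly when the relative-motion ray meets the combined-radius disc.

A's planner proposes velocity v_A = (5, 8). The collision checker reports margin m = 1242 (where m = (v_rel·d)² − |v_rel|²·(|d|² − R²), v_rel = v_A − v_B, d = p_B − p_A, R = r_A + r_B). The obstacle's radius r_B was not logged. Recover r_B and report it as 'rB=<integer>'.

m = 1242
d = (17, 13);  v_rel = (7, 3),  |v_rel|² = 58
v_rel×d = (7)·(13) − (3)·(17) = 40
since m = R²·58 − 40²:  R² = (1600 + 1242) / 58 = 49
R = √49 = 7  ⇒  r_B = 7 − 3 = 4

rB=4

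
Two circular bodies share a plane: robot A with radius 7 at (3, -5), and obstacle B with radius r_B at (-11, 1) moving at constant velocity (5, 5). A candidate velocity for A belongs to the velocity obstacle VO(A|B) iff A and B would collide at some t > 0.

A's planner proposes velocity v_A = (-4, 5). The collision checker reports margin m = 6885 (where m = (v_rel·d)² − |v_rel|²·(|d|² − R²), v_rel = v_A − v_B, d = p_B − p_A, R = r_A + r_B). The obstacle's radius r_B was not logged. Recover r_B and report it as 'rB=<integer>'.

m = 6885
d = (-14, 6);  v_rel = (-9, 0),  |v_rel|² = 81
v_rel×d = (-9)·(6) − (0)·(-14) = -54
since m = R²·81 − (-54)²:  R² = (2916 + 6885) / 81 = 121
R = √121 = 11  ⇒  r_B = 11 − 7 = 4

rB=4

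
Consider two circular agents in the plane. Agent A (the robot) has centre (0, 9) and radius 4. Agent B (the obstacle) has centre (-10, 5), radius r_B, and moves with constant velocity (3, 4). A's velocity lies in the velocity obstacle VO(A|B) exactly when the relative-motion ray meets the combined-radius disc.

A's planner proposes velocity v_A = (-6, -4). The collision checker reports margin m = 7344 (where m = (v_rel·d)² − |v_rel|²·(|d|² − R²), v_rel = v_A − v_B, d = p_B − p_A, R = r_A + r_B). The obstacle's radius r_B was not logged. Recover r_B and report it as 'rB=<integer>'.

m = 7344
d = (-10, -4);  v_rel = (-9, -8),  |v_rel|² = 145
v_rel×d = (-9)·(-4) − (-8)·(-10) = -44
since m = R²·145 − (-44)²:  R² = (1936 + 7344) / 145 = 64
R = √64 = 8  ⇒  r_B = 8 − 4 = 4

rB=4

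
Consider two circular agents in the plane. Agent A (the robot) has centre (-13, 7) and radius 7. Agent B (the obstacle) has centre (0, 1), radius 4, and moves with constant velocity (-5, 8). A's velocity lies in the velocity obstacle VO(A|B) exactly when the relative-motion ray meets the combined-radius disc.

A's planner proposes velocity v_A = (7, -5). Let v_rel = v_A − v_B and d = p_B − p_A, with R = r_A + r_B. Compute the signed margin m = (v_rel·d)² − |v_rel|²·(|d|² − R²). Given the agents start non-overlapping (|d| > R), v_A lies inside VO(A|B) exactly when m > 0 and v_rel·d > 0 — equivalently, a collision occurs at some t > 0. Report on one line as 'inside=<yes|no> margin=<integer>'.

d = (13, -6),  |d|² = 205;  R = 7+4 = 11,  c = 205−11² = 84
v_rel = (12, -13),  |v_rel|² = 313;  v_rel·d = (12)·(13) + (-13)·(-6) = 234
313·t² − 468·t + 84 = 0  ⇒  m = 234² − 313·84 = 28464
m = 28464 > 0,  v_rel·d = 234 > 0  ⇒  inside

inside=yes margin=28464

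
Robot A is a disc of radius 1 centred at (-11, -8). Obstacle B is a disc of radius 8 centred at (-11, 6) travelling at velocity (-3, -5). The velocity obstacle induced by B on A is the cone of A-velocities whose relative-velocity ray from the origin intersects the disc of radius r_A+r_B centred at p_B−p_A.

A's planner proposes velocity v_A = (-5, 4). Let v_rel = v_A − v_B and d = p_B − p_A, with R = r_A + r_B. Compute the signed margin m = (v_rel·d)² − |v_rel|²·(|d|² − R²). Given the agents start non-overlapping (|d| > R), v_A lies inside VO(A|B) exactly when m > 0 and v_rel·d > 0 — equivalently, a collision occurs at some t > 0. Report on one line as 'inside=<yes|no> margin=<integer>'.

d = (0, 14),  |d|² = 196;  R = 1+8 = 9,  c = 196−9² = 115
v_rel = (-2, 9),  |v_rel|² = 85;  v_rel·d = (-2)·(0) + (9)·(14) = 126
85·t² − 252·t + 115 = 0  ⇒  m = 126² − 85·115 = 6101
m = 6101 > 0,  v_rel·d = 126 > 0  ⇒  inside

inside=yes margin=6101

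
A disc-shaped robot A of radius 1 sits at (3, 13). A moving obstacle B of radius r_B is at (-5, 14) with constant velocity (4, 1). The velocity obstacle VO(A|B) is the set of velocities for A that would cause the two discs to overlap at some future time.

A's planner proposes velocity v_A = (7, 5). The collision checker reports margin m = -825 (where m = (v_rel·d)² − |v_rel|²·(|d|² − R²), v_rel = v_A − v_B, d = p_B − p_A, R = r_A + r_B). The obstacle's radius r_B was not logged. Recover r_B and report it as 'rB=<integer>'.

m = -825
d = (-8, 1);  v_rel = (3, 4),  |v_rel|² = 25
v_rel×d = (3)·(1) − (4)·(-8) = 35
since m = R²·25 − 35²:  R² = (1225 + -825) / 25 = 16
R = √16 = 4  ⇒  r_B = 4 − 1 = 3

rB=3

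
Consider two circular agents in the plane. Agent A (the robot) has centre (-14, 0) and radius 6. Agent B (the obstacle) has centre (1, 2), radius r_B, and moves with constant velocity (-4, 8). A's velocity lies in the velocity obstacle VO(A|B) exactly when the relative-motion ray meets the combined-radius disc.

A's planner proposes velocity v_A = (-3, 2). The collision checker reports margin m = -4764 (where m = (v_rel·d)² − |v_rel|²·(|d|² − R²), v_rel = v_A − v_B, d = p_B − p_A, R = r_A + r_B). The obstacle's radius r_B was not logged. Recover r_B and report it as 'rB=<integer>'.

m = -4764
d = (15, 2);  v_rel = (1, -6),  |v_rel|² = 37
v_rel×d = (1)·(2) − (-6)·(15) = 92
since m = R²·37 − 92²:  R² = (8464 + -4764) / 37 = 100
R = √100 = 10  ⇒  r_B = 10 − 6 = 4

rB=4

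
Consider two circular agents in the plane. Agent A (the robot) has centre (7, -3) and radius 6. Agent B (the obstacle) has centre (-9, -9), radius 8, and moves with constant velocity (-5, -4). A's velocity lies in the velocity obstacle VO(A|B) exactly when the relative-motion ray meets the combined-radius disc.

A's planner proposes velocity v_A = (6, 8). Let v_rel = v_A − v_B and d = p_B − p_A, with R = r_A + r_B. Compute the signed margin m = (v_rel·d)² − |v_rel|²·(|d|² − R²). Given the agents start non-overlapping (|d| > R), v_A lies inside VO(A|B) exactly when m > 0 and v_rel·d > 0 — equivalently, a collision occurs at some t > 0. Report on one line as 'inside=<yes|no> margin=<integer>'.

d = (-16, -6),  |d|² = 292;  R = 6+8 = 14,  c = 292−14² = 96
v_rel = (11, 12),  |v_rel|² = 265;  v_rel·d = (11)·(-16) + (12)·(-6) = -248
265·t² + 496·t + 96 = 0  ⇒  m = (-248)² − 265·96 = 36064
m = 36064 > 0,  v_rel·d = -248 < 0  ⇒  outside

inside=no margin=36064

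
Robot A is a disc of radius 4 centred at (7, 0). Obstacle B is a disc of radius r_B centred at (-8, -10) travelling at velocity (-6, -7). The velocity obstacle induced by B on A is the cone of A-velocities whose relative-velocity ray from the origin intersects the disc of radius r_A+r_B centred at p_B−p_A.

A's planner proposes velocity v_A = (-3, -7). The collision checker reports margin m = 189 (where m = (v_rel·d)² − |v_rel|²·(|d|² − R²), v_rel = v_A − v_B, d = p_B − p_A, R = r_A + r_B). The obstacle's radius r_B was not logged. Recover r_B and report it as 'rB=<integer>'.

m = 189
d = (-15, -10);  v_rel = (3, 0),  |v_rel|² = 9
v_rel×d = (3)·(-10) − (0)·(-15) = -30
since m = R²·9 − (-30)²:  R² = (900 + 189) / 9 = 121
R = √121 = 11  ⇒  r_B = 11 − 4 = 7

rB=7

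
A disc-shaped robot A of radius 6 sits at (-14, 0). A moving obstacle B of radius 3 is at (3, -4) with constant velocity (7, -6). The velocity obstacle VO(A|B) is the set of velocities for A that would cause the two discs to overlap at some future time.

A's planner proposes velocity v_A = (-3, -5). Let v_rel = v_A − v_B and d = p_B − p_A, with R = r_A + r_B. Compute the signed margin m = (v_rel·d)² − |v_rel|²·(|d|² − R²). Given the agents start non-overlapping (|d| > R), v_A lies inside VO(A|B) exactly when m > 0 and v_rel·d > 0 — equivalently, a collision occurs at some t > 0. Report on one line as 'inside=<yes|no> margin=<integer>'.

d = (17, -4),  |d|² = 305;  R = 6+3 = 9,  c = 305−9² = 224
v_rel = (-10, 1),  |v_rel|² = 101;  v_rel·d = (-10)·(17) + (1)·(-4) = -174
101·t² + 348·t + 224 = 0  ⇒  m = (-174)² − 101·224 = 7652
m = 7652 > 0,  v_rel·d = -174 < 0  ⇒  outside

inside=no margin=7652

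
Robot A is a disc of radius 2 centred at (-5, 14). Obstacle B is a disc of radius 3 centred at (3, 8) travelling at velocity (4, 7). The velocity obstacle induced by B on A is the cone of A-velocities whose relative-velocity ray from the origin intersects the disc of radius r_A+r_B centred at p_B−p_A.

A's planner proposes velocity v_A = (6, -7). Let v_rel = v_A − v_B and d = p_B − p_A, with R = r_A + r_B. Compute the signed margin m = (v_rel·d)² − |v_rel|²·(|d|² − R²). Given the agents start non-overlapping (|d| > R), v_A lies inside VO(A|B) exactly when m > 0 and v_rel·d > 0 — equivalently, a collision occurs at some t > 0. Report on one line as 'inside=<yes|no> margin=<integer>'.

d = (8, -6),  |d|² = 100;  R = 2+3 = 5,  c = 100−5² = 75
v_rel = (2, -14),  |v_rel|² = 200;  v_rel·d = (2)·(8) + (-14)·(-6) = 100
200·t² − 200·t + 75 = 0  ⇒  m = 100² − 200·75 = -5000
m = -5000 < 0,  v_rel·d = 100 > 0  ⇒  outside

inside=no margin=-5000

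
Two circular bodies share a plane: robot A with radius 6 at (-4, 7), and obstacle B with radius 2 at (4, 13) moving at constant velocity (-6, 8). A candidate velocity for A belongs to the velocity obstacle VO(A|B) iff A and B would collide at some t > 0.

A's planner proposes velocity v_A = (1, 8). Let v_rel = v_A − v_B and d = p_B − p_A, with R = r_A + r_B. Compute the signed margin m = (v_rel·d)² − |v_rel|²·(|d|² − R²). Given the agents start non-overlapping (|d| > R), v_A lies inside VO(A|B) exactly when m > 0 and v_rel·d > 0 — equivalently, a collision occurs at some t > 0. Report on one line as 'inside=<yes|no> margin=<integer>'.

d = (8, 6),  |d|² = 100;  R = 6+2 = 8,  c = 100−8² = 36
v_rel = (7, 0),  |v_rel|² = 49;  v_rel·d = (7)·(8) + (0)·(6) = 56
49·t² − 112·t + 36 = 0  ⇒  m = 56² − 49·36 = 1372
m = 1372 > 0,  v_rel·d = 56 > 0  ⇒  inside

inside=yes margin=1372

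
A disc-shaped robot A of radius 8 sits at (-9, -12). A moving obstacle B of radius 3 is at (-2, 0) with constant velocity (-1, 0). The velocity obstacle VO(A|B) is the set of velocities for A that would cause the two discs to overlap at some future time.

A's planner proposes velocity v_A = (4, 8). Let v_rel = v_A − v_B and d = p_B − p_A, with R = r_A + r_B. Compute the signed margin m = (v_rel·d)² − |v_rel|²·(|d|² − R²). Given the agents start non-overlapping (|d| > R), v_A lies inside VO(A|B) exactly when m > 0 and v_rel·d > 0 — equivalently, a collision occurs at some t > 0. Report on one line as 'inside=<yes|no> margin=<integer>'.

d = (7, 12),  |d|² = 193;  R = 8+3 = 11,  c = 193−11² = 72
v_rel = (5, 8),  |v_rel|² = 89;  v_rel·d = (5)·(7) + (8)·(12) = 131
89·t² − 262·t + 72 = 0  ⇒  m = 131² − 89·72 = 10753
m = 10753 > 0,  v_rel·d = 131 > 0  ⇒  inside

inside=yes margin=10753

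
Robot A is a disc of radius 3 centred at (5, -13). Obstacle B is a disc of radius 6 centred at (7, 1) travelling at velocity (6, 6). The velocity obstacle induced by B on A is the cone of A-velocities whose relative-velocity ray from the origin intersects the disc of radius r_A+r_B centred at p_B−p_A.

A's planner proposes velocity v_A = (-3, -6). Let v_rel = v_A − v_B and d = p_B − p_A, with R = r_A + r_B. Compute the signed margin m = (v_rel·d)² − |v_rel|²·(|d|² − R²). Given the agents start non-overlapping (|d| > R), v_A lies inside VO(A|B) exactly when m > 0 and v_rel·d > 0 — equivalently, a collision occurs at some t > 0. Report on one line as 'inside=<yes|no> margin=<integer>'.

d = (2, 14),  |d|² = 200;  R = 3+6 = 9,  c = 200−9² = 119
v_rel = (-9, -12),  |v_rel|² = 225;  v_rel·d = (-9)·(2) + (-12)·(14) = -186
225·t² + 372·t + 119 = 0  ⇒  m = (-186)² − 225·119 = 7821
m = 7821 > 0,  v_rel·d = -186 < 0  ⇒  outside

inside=no margin=7821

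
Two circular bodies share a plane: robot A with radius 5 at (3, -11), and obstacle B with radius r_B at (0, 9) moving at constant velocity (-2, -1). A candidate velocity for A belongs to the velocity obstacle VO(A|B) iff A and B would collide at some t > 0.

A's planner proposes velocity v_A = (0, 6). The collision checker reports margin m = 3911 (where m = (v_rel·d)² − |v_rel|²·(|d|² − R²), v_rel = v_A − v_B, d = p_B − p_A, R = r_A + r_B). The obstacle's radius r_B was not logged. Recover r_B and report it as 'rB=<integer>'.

m = 3911
d = (-3, 20);  v_rel = (2, 7),  |v_rel|² = 53
v_rel×d = (2)·(20) − (7)·(-3) = 61
since m = R²·53 − 61²:  R² = (3721 + 3911) / 53 = 144
R = √144 = 12  ⇒  r_B = 12 − 5 = 7

rB=7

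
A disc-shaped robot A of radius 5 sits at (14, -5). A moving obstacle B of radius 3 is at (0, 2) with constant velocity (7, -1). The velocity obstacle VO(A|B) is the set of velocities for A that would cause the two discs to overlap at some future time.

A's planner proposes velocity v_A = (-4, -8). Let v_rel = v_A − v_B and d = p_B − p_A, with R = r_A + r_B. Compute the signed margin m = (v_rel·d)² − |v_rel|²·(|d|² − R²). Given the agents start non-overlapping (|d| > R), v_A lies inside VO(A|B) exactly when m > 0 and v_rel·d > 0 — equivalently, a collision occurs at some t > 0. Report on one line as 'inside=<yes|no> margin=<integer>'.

d = (-14, 7),  |d|² = 245;  R = 5+3 = 8,  c = 245−8² = 181
v_rel = (-11, -7),  |v_rel|² = 170;  v_rel·d = (-11)·(-14) + (-7)·(7) = 105
170·t² − 210·t + 181 = 0  ⇒  m = 105² − 170·181 = -19745
m = -19745 < 0,  v_rel·d = 105 > 0  ⇒  outside

inside=no margin=-19745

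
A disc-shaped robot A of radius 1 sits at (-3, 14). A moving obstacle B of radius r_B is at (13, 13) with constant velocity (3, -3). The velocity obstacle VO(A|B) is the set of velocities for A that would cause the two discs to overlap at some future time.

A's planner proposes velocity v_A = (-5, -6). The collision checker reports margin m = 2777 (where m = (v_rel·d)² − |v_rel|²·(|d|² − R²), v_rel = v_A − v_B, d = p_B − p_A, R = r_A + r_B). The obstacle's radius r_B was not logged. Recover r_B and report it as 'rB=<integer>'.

m = 2777
d = (16, -1);  v_rel = (-8, -3),  |v_rel|² = 73
v_rel×d = (-8)·(-1) − (-3)·(16) = 56
since m = R²·73 − 56²:  R² = (3136 + 2777) / 73 = 81
R = √81 = 9  ⇒  r_B = 9 − 1 = 8

rB=8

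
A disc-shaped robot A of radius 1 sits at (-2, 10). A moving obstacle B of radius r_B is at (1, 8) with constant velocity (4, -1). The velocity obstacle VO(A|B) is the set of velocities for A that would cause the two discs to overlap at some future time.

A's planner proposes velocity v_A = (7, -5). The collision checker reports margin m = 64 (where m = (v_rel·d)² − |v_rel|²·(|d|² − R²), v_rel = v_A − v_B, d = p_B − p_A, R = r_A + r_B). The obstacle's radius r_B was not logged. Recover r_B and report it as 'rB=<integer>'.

m = 64
d = (3, -2);  v_rel = (3, -4),  |v_rel|² = 25
v_rel×d = (3)·(-2) − (-4)·(3) = 6
since m = R²·25 − 6²:  R² = (36 + 64) / 25 = 4
R = √4 = 2  ⇒  r_B = 2 − 1 = 1

rB=1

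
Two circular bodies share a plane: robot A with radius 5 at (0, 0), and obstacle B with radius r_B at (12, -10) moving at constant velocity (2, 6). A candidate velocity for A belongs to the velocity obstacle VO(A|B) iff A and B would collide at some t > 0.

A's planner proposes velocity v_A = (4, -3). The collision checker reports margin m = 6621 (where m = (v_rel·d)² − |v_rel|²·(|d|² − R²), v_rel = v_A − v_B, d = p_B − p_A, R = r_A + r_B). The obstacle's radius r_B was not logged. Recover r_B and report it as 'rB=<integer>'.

m = 6621
d = (12, -10);  v_rel = (2, -9),  |v_rel|² = 85
v_rel×d = (2)·(-10) − (-9)·(12) = 88
since m = R²·85 − 88²:  R² = (7744 + 6621) / 85 = 169
R = √169 = 13  ⇒  r_B = 13 − 5 = 8

rB=8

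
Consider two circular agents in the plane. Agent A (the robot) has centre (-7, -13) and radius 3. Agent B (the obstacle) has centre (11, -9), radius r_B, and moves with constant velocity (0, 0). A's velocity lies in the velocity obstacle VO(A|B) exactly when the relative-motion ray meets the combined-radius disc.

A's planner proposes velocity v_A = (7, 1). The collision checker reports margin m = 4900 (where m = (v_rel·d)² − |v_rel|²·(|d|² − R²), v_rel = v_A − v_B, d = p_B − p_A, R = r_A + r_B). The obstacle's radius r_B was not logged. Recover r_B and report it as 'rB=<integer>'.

m = 4900
d = (18, 4);  v_rel = (7, 1),  |v_rel|² = 50
v_rel×d = (7)·(4) − (1)·(18) = 10
since m = R²·50 − 10²:  R² = (100 + 4900) / 50 = 100
R = √100 = 10  ⇒  r_B = 10 − 3 = 7

rB=7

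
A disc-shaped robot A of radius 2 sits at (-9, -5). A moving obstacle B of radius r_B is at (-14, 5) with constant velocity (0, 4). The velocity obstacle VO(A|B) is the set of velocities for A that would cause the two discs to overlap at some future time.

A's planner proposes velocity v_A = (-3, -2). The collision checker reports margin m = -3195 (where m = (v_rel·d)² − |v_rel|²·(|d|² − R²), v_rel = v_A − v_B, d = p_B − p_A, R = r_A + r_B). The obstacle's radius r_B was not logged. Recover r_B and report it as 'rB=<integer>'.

m = -3195
d = (-5, 10);  v_rel = (-3, -6),  |v_rel|² = 45
v_rel×d = (-3)·(10) − (-6)·(-5) = -60
since m = R²·45 − (-60)²:  R² = (3600 + -3195) / 45 = 9
R = √9 = 3  ⇒  r_B = 3 − 2 = 1

rB=1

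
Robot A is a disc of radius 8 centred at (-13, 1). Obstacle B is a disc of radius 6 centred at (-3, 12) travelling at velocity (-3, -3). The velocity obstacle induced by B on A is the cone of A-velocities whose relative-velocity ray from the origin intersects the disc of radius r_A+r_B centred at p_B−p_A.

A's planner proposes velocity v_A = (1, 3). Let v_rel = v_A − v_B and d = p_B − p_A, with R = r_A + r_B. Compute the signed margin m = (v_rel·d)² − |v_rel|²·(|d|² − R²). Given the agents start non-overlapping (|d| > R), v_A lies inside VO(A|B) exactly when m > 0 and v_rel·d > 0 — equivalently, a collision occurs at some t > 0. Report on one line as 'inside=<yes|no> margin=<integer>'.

d = (10, 11),  |d|² = 221;  R = 8+6 = 14,  c = 221−14² = 25
v_rel = (4, 6),  |v_rel|² = 52;  v_rel·d = (4)·(10) + (6)·(11) = 106
52·t² − 212·t + 25 = 0  ⇒  m = 106² − 52·25 = 9936
m = 9936 > 0,  v_rel·d = 106 > 0  ⇒  inside

inside=yes margin=9936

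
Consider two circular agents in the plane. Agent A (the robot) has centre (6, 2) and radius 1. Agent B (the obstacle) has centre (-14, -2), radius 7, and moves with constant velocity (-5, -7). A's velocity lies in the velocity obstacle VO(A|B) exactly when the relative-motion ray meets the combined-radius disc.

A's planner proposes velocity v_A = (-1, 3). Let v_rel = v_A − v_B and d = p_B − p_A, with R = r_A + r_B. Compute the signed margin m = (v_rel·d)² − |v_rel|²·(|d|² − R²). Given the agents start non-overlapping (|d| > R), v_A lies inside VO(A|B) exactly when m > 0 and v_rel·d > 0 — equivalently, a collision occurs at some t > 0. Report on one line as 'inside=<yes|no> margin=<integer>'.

d = (-20, -4),  |d|² = 416;  R = 1+7 = 8,  c = 416−8² = 352
v_rel = (4, 10),  |v_rel|² = 116;  v_rel·d = (4)·(-20) + (10)·(-4) = -120
116·t² + 240·t + 352 = 0  ⇒  m = (-120)² − 116·352 = -26432
m = -26432 < 0,  v_rel·d = -120 < 0  ⇒  outside

inside=no margin=-26432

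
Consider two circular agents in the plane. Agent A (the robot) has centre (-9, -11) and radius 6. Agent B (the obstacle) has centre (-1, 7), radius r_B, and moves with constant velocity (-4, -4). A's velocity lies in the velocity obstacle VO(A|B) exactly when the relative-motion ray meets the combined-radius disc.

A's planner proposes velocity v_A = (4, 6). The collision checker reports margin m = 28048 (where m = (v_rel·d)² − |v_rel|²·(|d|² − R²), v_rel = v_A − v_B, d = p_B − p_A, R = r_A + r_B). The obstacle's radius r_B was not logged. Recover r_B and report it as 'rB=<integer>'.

m = 28048
d = (8, 18);  v_rel = (8, 10),  |v_rel|² = 164
v_rel×d = (8)·(18) − (10)·(8) = 64
since m = R²·164 − 64²:  R² = (4096 + 28048) / 164 = 196
R = √196 = 14  ⇒  r_B = 14 − 6 = 8

rB=8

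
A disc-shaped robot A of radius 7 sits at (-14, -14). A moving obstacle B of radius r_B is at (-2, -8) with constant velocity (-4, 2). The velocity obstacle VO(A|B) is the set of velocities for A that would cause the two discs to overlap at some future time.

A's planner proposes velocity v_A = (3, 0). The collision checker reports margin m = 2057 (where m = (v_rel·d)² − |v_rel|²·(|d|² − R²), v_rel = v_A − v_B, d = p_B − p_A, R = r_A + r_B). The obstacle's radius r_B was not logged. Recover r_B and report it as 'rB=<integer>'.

m = 2057
d = (12, 6);  v_rel = (7, -2),  |v_rel|² = 53
v_rel×d = (7)·(6) − (-2)·(12) = 66
since m = R²·53 − 66²:  R² = (4356 + 2057) / 53 = 121
R = √121 = 11  ⇒  r_B = 11 − 7 = 4

rB=4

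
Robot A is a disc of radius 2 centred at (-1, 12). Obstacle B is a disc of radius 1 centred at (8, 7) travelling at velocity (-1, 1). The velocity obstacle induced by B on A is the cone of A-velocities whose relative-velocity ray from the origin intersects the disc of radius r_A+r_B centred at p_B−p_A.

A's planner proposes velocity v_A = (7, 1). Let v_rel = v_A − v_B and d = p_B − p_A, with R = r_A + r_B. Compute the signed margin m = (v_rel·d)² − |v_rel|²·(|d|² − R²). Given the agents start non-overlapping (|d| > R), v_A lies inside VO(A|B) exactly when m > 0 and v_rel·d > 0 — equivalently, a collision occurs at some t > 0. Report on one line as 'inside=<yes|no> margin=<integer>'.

d = (9, -5),  |d|² = 106;  R = 2+1 = 3,  c = 106−3² = 97
v_rel = (8, 0),  |v_rel|² = 64;  v_rel·d = (8)·(9) + (0)·(-5) = 72
64·t² − 144·t + 97 = 0  ⇒  m = 72² − 64·97 = -1024
m = -1024 < 0,  v_rel·d = 72 > 0  ⇒  outside

inside=no margin=-1024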